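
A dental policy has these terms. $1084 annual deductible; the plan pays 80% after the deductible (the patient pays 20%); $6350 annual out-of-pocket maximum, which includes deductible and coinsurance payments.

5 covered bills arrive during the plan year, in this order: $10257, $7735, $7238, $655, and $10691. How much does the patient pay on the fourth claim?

$131

#1 ($10257): $1084 finishes the deductible; $9173 goes to coinsurance; 20% of $9173 = $1834.60. Cost to patient: $2918.60. OOP to date $2918.60.
#2 ($7735): deductible met; 20% of $7735 = $1547. Cost to patient: $1547. OOP to date $4465.60.
#3 ($7238): deductible met; 20% of $7238 = $1447.60. Patient owes $1447.60 (running OOP $5913.20).
#4 ($655): 20% coinsurance on $655 = $131. Cost to patient: $131. OOP to date $6044.20.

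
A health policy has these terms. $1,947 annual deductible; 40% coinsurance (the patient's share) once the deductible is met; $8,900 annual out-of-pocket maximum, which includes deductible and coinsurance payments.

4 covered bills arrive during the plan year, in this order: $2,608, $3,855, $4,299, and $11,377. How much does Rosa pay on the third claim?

Claim 1 ($2,608): $1,947 to deductible, leaving $661; patient's 40% is $264.40. Patient owes $2,211.40 (running OOP $2,211.40).
Claim 2 ($3,855): deductible already satisfied, so patient's share is 40% × $3,855 = $1,542. Cost to patient: $1,542. OOP to date $3,753.40.
Claim 3 ($4,299): deductible met; 40% of $4,299 = $1,719.60. Cost to patient: $1,719.60. OOP to date $5,473.

$1,719.60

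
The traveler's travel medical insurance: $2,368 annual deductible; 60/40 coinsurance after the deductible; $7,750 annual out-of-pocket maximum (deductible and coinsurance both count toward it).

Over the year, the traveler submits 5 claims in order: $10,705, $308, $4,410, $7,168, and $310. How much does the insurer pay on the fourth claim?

$7,008

Bill 1, $10,705: deductible takes $2,368, $8,337 remains; coinsurance $8,337 × 40% = $3,334.80. Traveler pays $5,702.80; OOP now $5,702.80. Plan pays $10,705 − $5,702.80 = $5,002.20.
Bill 2, $308: deductible met; 40% of $308 = $123.20. Traveler owes $123.20 (running OOP $5,826). Insurer: $308 − $123.20 = $184.80.
Bill 3, $4,410: deductible already satisfied, so traveler's share is 40% × $4,410 = $1,764. Traveler owes $1,764 (running OOP $7,590). Insurer: $4,410 − $1,764 = $2,646.
Bill 4, $7,168: deductible already satisfied, so traveler's share is 40% × $7,168 = $2,867.20. Adding that to $7,590 gives $10,457.20, past the $7,750 cap; traveler pays only $7,750 − $7,590 = $160. Insurer: $7,168 − $160 = $7,008.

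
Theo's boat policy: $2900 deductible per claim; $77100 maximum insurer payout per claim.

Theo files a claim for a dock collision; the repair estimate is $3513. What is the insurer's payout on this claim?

Less the $2900 deductible: $3513 − $2900 = $613.
That's under the $77100 cap, so the insurer reimburses the full $613.

$613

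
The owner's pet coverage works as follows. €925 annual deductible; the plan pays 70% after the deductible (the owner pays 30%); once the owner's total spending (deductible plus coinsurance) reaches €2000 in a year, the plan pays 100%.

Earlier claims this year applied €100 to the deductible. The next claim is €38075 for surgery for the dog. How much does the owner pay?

€1900

Remaining deductible: €925 − €100 = €825.
That leaves €38075 − €825 = €37250 for coinsurance.
Coinsurance: €37250 × 30% = €11175.
Owner responsibility before any cap: €825 + €11175 = €12000.
Year-to-date out-of-pocket would reach €100 + €12000 = €12100, above the €2000 maximum, so the owner pays only €2000 − €100 = €1900.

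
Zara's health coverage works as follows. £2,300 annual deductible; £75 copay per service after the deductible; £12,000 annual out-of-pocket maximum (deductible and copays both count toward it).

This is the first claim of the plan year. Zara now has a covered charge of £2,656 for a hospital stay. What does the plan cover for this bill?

The full £2,300 deductible is still open; £2,300 of this bill applies to it.
After the £2,300 deductible portion, £2,656 − £2,300 = £356 is subject to the copay.
Copay on this service: £75.
Patient responsibility before any cap: £2,300 + £75 = £2,375.
Total out-of-pocket so far would be £0 + £2,375 = £2,375, below the £12,000 cap — no reduction.
Insurer pays the balance: £2,656 − £2,375 = £281.

£281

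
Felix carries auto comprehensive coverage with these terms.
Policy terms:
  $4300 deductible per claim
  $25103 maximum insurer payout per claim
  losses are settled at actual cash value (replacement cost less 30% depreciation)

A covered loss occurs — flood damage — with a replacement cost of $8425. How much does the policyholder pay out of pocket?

At 30% depreciation, ACV = $8425 − $2527.50 = $5897.50.
After the deductible, $5897.50 − $4300 = $1597.50 remains.
$1597.50 is within the $25103 limit, so the insurer pays $1597.50.
The policyholder bears the rest of the original loss: $8425 − $1597.50 = $6827.50.

$6827.50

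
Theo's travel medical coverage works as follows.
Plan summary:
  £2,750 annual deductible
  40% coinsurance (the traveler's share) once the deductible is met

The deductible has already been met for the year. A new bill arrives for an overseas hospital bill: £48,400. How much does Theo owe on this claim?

With the deductible met, the entire £48,400 is subject to coinsurance.
40% of £48,400 = £19,360 falls to the traveler.

£19,360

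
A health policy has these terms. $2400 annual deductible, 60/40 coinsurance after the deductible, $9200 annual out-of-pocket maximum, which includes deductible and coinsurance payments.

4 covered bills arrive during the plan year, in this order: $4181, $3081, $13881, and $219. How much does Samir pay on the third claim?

$4855.20

Claim 1 — $4181: deductible takes $2400, $1781 remains; patient's 40% is $712.40. Patient owes $3112.40 (running OOP $3112.40).
Claim 2 — $3081: deductible met; 40% of $3081 = $1232.40. Patient pays $1232.40; OOP now $4344.80.
Claim 3 — $13881: 40% coinsurance on $13881 = $5552.40. OOP would hit $9897.20 > $9200, so the cap limits the patient to $9200 − $4344.80 = $4855.20.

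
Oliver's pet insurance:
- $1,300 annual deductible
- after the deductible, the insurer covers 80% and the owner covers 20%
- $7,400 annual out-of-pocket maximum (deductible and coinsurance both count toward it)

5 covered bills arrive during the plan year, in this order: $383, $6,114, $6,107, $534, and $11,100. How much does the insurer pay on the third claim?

$4,885.60

Claim 1 ($383): fully absorbed by the deductible. Cost to owner: $383. OOP to date $383. Insurer: $383 − $383 = $0.
Claim 2 ($6,114): $917 to deductible, leaving $5,197; owner's 20% is $1,039.40. Owner pays $1,956.40; OOP now $2,339.40. Plan pays $6,114 − $1,956.40 = $4,157.60.
Claim 3 ($6,107): deductible already satisfied, so owner's share is 20% × $6,107 = $1,221.40. Cost to owner: $1,221.40. OOP to date $3,560.80. Insurer: $6,107 − $1,221.40 = $4,885.60.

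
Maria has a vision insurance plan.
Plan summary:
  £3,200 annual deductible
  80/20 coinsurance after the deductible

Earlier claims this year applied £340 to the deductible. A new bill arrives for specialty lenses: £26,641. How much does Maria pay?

£340 of the £3,200 deductible is already met, leaving £2,860.
After the £2,860 deductible portion, £26,641 − £2,860 = £23,781 is subject to coinsurance.
20% of £23,781 = £4,756.20 falls to the member.
That puts the member's cost at £2,860 + £4,756.20 = £7,616.20.

£7,616.20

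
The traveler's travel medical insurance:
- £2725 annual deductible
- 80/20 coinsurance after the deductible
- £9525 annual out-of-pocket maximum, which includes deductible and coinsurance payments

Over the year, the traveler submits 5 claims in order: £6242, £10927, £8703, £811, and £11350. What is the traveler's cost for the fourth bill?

£162.20

Bill 1, £6242: deductible takes £2725, £3517 remains; traveler's 20% is £703.40. Traveler pays £3428.40; OOP now £3428.40.
Bill 2, £10927: deductible met; 20% of £10927 = £2185.40. Traveler owes £2185.40 (running OOP £5613.80).
Bill 3, £8703: deductible met; 20% of £8703 = £1740.60. Traveler owes £1740.60 (running OOP £7354.40).
Bill 4, £811: 20% coinsurance on £811 = £162.20. Traveler owes £162.20 (running OOP £7516.60).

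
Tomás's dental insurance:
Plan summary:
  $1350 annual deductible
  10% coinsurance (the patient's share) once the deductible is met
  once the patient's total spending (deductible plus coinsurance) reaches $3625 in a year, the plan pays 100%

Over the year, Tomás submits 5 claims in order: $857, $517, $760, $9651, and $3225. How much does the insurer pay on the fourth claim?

#1 ($857): fully absorbed by the deductible. Patient owes $857 (running OOP $857). Insurer: $857 − $857 = $0.
#2 ($517): $493 finishes the deductible; $24 goes to coinsurance; coinsurance $24 × 10% = $2.40. Cost to patient: $495.40. OOP to date $1352.40. Plan pays $517 − $495.40 = $21.60.
#3 ($760): 10% coinsurance on $760 = $76. Cost to patient: $76. OOP to date $1428.40. Plan pays $760 − $76 = $684.
#4 ($9651): deductible already satisfied, so patient's share is 10% × $9651 = $965.10. Patient owes $965.10 (running OOP $2393.50). Insurer: $9651 − $965.10 = $8685.90.

$8685.90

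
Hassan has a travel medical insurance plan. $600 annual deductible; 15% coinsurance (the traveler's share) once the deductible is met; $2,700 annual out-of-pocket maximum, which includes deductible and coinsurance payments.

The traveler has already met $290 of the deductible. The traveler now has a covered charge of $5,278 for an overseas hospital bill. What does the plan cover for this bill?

Remaining deductible: $600 − $290 = $310.
That leaves $5,278 − $310 = $4,968 for coinsurance.
15% of $4,968 = $745.20 falls to the traveler.
Traveler responsibility before any cap: $310 + $745.20 = $1,055.20.
Year-to-date out-of-pocket becomes $290 + $1,055.20 = $1,345.20, still under the $2,700 maximum, so no cap applies.
The insurer covers the remainder: $5,278 − $1,055.20 = $4,222.80.

$4,222.80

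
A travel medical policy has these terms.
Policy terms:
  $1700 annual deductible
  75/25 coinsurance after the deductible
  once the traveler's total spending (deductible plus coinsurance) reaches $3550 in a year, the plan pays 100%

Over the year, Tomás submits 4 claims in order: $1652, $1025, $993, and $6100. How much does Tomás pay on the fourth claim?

$1357.50

Claim 1 — $1652: all of it applies to the deductible. Traveler pays $1652; OOP now $1652.
Claim 2 — $1025: $48 to deductible, leaving $977; 25% of $977 = $244.25. Traveler owes $292.25 (running OOP $1944.25).
Claim 3 — $993: deductible met; 25% of $993 = $248.25. Traveler pays $248.25; OOP now $2192.50.
Claim 4 — $6100: 25% coinsurance on $6100 = $1525. Adding that to $2192.50 gives $3717.50, past the $3550 cap; traveler pays only $3550 − $2192.50 = $1357.50.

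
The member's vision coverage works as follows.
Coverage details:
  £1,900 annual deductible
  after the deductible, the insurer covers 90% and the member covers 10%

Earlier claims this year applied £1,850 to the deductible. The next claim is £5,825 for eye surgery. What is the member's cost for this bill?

£627.50

Remaining deductible: £1,900 − £1,850 = £50.
After the £50 deductible portion, £5,825 − £50 = £5,775 is subject to coinsurance.
Member's 10% share of £5,775 is £577.50.
So the member owes £50 + £577.50 = £627.50.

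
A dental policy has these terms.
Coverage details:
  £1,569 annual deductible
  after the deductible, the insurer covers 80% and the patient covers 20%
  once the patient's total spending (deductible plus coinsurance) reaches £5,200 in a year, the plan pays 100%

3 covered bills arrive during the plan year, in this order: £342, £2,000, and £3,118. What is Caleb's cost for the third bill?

Bill 1, £342: fully absorbed by the deductible. Patient pays £342; OOP now £342.
Bill 2, £2,000: £1,227 finishes the deductible; £773 goes to coinsurance; 20% of £773 = £154.60. Patient owes £1,381.60 (running OOP £1,723.60).
Bill 3, £3,118: deductible met; 20% of £3,118 = £623.60. Patient pays £623.60; OOP now £2,347.20.

£623.60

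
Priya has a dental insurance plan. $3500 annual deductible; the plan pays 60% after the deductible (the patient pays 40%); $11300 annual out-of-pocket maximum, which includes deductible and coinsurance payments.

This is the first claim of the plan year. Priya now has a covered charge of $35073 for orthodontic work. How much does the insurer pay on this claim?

$23773

Nothing has been paid toward the $3500 deductible, so the first $3500 of this charge is applied there.
After the $3500 deductible portion, $35073 − $3500 = $31573 is subject to coinsurance.
Patient's 40% share of $31573 is $12629.20.
That puts the patient's cost at $3500 + $12629.20 = $16129.20 before any cap.
Year-to-date out-of-pocket would reach $0 + $16129.20 = $16129.20, above the $11300 maximum, so the patient pays only $11300 − $0 = $11300.
Insurer pays the balance: $35073 − $11300 = $23773.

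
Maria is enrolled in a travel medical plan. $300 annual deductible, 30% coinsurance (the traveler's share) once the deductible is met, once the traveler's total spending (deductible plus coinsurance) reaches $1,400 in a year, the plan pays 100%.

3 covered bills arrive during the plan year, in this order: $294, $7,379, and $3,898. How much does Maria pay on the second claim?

Claim 1 — $294: entire amount goes to the deductible. Cost to traveler: $294. OOP to date $294.
Claim 2 — $7,379: deductible takes $6, $7,373 remains; traveler's 30% is $2,211.90. Deductible plus coinsurance: $6 + $2,211.90 = $2,217.90. That would push OOP to $2,511.90, over the $1,400 cap, so traveler pays $1,400 − $294 = $1,106.

$1,106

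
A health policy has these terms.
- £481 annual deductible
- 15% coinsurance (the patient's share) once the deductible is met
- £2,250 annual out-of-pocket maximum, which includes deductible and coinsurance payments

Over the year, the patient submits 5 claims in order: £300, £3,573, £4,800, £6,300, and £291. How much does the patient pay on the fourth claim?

Claim 1 (£300): fully absorbed by the deductible. Cost to patient: £300. OOP to date £300.
Claim 2 (£3,573): £181 to deductible, leaving £3,392; coinsurance £3,392 × 15% = £508.80. Patient pays £689.80; OOP now £989.80.
Claim 3 (£4,800): deductible met; 15% of £4,800 = £720. Patient owes £720 (running OOP £1,709.80).
Claim 4 (£6,300): deductible already satisfied, so patient's share is 15% × £6,300 = £945. That would push OOP to £2,654.80, over the £2,250 cap, so patient pays £2,250 − £1,709.80 = £540.20.

£540.20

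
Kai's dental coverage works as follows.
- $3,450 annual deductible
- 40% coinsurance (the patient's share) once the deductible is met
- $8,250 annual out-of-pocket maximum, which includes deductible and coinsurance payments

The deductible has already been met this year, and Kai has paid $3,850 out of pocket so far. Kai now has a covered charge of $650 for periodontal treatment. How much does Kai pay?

The deductible is already satisfied, so the full bill goes to coinsurance.
40% of $650 = $260 falls to the patient.
Cumulative spending $3,850 + $260 = $4,110 stays under the $8,250 maximum.

$260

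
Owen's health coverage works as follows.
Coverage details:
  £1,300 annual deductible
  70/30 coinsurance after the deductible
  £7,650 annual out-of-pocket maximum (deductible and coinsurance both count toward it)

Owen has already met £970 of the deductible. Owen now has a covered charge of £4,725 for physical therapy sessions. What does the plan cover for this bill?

Remaining deductible: £1,300 − £970 = £330.
The remaining £4,395 (= £4,725 − £330) moves to coinsurance.
30% of £4,395 = £1,318.50 falls to the patient.
Patient responsibility before any cap: £330 + £1,318.50 = £1,648.50.
Year-to-date out-of-pocket becomes £970 + £1,648.50 = £2,618.50, still under the £7,650 maximum, so no cap applies.
The insurer covers the remainder: £4,725 − £1,648.50 = £3,076.50.

£3,076.50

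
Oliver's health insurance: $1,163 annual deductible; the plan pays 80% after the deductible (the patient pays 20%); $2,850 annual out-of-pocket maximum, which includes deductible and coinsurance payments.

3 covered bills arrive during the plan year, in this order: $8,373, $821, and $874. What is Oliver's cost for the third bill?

$80.80

Bill 1, $8,373: deductible takes $1,163, $7,210 remains; coinsurance $7,210 × 20% = $1,442. Patient pays $2,605; OOP now $2,605.
Bill 2, $821: deductible met; 20% of $821 = $164.20. Cost to patient: $164.20. OOP to date $2,769.20.
Bill 3, $874: deductible already satisfied, so patient's share is 20% × $874 = $174.80. That would push OOP to $2,944, over the $2,850 cap, so patient pays $2,850 − $2,769.20 = $80.80.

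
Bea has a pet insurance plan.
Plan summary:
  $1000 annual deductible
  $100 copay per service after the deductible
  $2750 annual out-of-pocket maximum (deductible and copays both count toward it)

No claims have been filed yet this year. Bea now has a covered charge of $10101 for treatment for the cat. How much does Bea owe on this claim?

The full $1000 deductible is still open; $1000 of this bill applies to it.
The remaining $9101 (= $10101 − $1000) moves to the copay.
Copay on this service: $100.
That puts the owner's cost at $1000 + $100 = $1100 before any cap.
Cumulative spending $0 + $1100 = $1100 stays under the $2750 maximum.

$1100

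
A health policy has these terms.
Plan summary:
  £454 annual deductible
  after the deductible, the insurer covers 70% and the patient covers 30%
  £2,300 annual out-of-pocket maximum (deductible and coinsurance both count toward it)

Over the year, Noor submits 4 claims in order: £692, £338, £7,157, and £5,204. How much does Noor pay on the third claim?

Claim 1 — £692: deductible takes £454, £238 remains; coinsurance £238 × 30% = £71.40. Patient owes £525.40 (running OOP £525.40).
Claim 2 — £338: deductible met; 30% of £338 = £101.40. Cost to patient: £101.40. OOP to date £626.80.
Claim 3 — £7,157: deductible already satisfied, so patient's share is 30% × £7,157 = £2,147.10. OOP would hit £2,773.90 > £2,300, so the cap limits the patient to £2,300 − £626.80 = £1,673.20.

£1,673.20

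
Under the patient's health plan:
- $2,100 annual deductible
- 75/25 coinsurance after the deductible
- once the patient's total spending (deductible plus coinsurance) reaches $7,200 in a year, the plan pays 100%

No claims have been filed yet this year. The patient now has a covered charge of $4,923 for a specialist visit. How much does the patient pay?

The full $2,100 deductible is still open; $2,100 of this bill applies to it.
After the $2,100 deductible portion, $4,923 − $2,100 = $2,823 is subject to coinsurance.
Patient's 25% share of $2,823 is $705.75.
Patient responsibility before any cap: $2,100 + $705.75 = $2,805.75.
Year-to-date out-of-pocket becomes $0 + $2,805.75 = $2,805.75, still under the $7,200 maximum, so no cap applies.

$2,805.75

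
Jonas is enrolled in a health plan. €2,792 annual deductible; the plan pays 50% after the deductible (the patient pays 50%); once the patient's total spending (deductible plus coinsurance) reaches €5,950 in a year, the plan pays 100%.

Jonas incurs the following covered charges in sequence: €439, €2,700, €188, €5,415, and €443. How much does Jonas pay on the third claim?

Claim 1 (€439): entire amount goes to the deductible. Patient pays €439; OOP now €439.
Claim 2 (€2,700): €2,353 to deductible, leaving €347; coinsurance €347 × 50% = €173.50. Patient owes €2,526.50 (running OOP €2,965.50).
Claim 3 (€188): deductible already satisfied, so patient's share is 50% × €188 = €94. Patient pays €94; OOP now €3,059.50.

€94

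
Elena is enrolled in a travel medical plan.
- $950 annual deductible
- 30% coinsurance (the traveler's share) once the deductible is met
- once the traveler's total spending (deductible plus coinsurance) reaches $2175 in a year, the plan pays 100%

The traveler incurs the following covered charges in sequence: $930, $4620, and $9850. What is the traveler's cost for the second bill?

$1245

#1 ($930): fully absorbed by the deductible. Cost to traveler: $930. OOP to date $930.
#2 ($4620): $20 to deductible, leaving $4600; 30% of $4600 = $1380. Deductible plus coinsurance: $20 + $1380 = $1400. OOP would hit $2330 > $2175, so the cap limits the traveler to $2175 − $930 = $1245.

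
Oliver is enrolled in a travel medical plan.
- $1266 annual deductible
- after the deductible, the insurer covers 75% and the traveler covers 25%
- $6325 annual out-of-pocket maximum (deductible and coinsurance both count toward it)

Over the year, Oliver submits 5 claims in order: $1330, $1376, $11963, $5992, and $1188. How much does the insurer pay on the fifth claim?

#1 ($1330): $1266 finishes the deductible; $64 goes to coinsurance; 25% of $64 = $16. Traveler owes $1282 (running OOP $1282). Plan pays $1330 − $1282 = $48.
#2 ($1376): deductible met; 25% of $1376 = $344. Traveler owes $344 (running OOP $1626). Insurer: $1376 − $344 = $1032.
#3 ($11963): deductible met; 25% of $11963 = $2990.75. Traveler pays $2990.75; OOP now $4616.75. Insurer: $11963 − $2990.75 = $8972.25.
#4 ($5992): deductible met; 25% of $5992 = $1498. Cost to traveler: $1498. OOP to date $6114.75. Plan pays $5992 − $1498 = $4494.
#5 ($1188): 25% coinsurance on $1188 = $297. That would push OOP to $6411.75, over the $6325 cap, so traveler pays $6325 − $6114.75 = $210.25. Insurer: $1188 − $210.25 = $977.75.

$977.75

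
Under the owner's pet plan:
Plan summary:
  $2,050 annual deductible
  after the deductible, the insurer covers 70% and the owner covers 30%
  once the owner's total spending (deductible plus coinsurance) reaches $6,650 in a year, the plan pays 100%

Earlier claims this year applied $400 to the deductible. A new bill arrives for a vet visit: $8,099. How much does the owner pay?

$3,584.70

$400 of the $2,050 deductible is already met, leaving $1,650.
That leaves $8,099 − $1,650 = $6,449 for coinsurance.
30% of $6,449 = $1,934.70 falls to the owner.
So the owner owes $1,650 + $1,934.70 = $3,584.70 before any cap.
Total out-of-pocket so far would be $400 + $3,584.70 = $3,984.70, below the $6,650 cap — no reduction.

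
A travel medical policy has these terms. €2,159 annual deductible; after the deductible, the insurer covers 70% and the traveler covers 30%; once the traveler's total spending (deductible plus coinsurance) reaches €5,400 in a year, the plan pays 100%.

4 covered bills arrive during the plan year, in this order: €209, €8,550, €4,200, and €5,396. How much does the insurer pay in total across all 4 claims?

Bill 1, €209: fully absorbed by the deductible. Traveler pays €209; OOP now €209. Plan pays €209 − €209 = €0.
Bill 2, €8,550: €1,950 to deductible, leaving €6,600; coinsurance €6,600 × 30% = €1,980. Cost to traveler: €3,930. OOP to date €4,139. Insurer: €8,550 − €3,930 = €4,620.
Bill 3, €4,200: deductible met; 30% of €4,200 = €1,260. Cost to traveler: €1,260. OOP to date €5,399. Plan pays €4,200 − €1,260 = €2,940.
Bill 4, €5,396: 30% coinsurance on €5,396 = €1,618.80. Adding that to €5,399 gives €7,017.80, past the €5,400 cap; traveler pays only €5,400 − €5,399 = €1. Plan pays €5,396 − €1 = €5,395.
Insurer total: €0 + €4,620 + €2,940 + €5,395 = €12,955.

€12,955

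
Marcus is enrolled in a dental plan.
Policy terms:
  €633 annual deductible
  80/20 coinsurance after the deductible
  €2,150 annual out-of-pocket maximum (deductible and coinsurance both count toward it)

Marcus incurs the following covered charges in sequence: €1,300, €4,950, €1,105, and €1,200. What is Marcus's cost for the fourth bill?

Claim 1 (€1,300): €633 to deductible, leaving €667; patient's 20% is €133.40. Patient owes €766.40 (running OOP €766.40).
Claim 2 (€4,950): 20% coinsurance on €4,950 = €990. Cost to patient: €990. OOP to date €1,756.40.
Claim 3 (€1,105): deductible already satisfied, so patient's share is 20% × €1,105 = €221. Cost to patient: €221. OOP to date €1,977.40.
Claim 4 (€1,200): deductible already satisfied, so patient's share is 20% × €1,200 = €240. That would push OOP to €2,217.40, over the €2,150 cap, so patient pays €2,150 − €1,977.40 = €172.60.

€172.60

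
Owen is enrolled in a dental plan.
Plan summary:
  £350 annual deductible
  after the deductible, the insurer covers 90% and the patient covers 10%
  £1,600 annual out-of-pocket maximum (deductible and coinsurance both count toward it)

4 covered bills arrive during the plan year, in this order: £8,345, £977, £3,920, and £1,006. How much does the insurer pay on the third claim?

£3,567.20

Claim 1 (£8,345): deductible takes £350, £7,995 remains; 10% of £7,995 = £799.50. Patient owes £1,149.50 (running OOP £1,149.50). Plan pays £8,345 − £1,149.50 = £7,195.50.
Claim 2 (£977): deductible met; 10% of £977 = £97.70. Patient pays £97.70; OOP now £1,247.20. Plan pays £977 − £97.70 = £879.30.
Claim 3 (£3,920): 10% coinsurance on £3,920 = £392. Adding that to £1,247.20 gives £1,639.20, past the £1,600 cap; patient pays only £1,600 − £1,247.20 = £352.80. Insurer: £3,920 − £352.80 = £3,567.20.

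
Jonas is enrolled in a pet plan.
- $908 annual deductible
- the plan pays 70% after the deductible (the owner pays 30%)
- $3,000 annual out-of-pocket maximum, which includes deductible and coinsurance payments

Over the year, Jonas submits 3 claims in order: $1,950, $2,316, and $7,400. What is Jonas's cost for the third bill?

Claim 1 ($1,950): $908 finishes the deductible; $1,042 goes to coinsurance; 30% of $1,042 = $312.60. Cost to owner: $1,220.60. OOP to date $1,220.60.
Claim 2 ($2,316): deductible already satisfied, so owner's share is 30% × $2,316 = $694.80. Cost to owner: $694.80. OOP to date $1,915.40.
Claim 3 ($7,400): 30% coinsurance on $7,400 = $2,220. Adding that to $1,915.40 gives $4,135.40, past the $3,000 cap; owner pays only $3,000 − $1,915.40 = $1,084.60.

$1,084.60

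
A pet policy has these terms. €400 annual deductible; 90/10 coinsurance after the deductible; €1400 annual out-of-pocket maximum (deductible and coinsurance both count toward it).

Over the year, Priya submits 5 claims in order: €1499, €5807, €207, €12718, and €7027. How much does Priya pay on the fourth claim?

#1 (€1499): deductible takes €400, €1099 remains; coinsurance €1099 × 10% = €109.90. Cost to owner: €509.90. OOP to date €509.90.
#2 (€5807): 10% coinsurance on €5807 = €580.70. Cost to owner: €580.70. OOP to date €1090.60.
#3 (€207): 10% coinsurance on €207 = €20.70. Cost to owner: €20.70. OOP to date €1111.30.
#4 (€12718): deductible already satisfied, so owner's share is 10% × €12718 = €1271.80. That would push OOP to €2383.10, over the €1400 cap, so owner pays €1400 − €1111.30 = €288.70.

€288.70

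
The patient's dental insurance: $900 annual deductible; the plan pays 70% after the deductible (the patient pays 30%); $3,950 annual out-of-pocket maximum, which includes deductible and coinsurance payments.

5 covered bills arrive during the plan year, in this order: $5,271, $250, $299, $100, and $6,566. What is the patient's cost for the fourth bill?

$30

Bill 1, $5,271: $900 finishes the deductible; $4,371 goes to coinsurance; 30% of $4,371 = $1,311.30. Cost to patient: $2,211.30. OOP to date $2,211.30.
Bill 2, $250: deductible met; 30% of $250 = $75. Patient pays $75; OOP now $2,286.30.
Bill 3, $299: deductible already satisfied, so patient's share is 30% × $299 = $89.70. Patient pays $89.70; OOP now $2,376.
Bill 4, $100: deductible already satisfied, so patient's share is 30% × $100 = $30. Patient pays $30; OOP now $2,406.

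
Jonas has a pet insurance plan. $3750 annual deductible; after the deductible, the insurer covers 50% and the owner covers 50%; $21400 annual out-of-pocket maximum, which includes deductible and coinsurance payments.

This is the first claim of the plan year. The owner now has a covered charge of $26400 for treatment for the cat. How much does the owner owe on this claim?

$15075

The full $3750 deductible is still open; $3750 of this bill applies to it.
The remaining $22650 (= $26400 − $3750) moves to coinsurance.
50% of $22650 = $11325 falls to the owner.
So the owner owes $3750 + $11325 = $15075 before any cap.
Total out-of-pocket so far would be $0 + $15075 = $15075, below the $21400 cap — no reduction.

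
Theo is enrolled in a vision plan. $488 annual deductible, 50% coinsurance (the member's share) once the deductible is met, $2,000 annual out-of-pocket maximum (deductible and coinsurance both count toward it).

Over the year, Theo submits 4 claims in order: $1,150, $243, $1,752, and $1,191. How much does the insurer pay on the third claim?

$876

Bill 1, $1,150: $488 finishes the deductible; $662 goes to coinsurance; member's 50% is $331. Cost to member: $819. OOP to date $819. Plan pays $1,150 − $819 = $331.
Bill 2, $243: 50% coinsurance on $243 = $121.50. Cost to member: $121.50. OOP to date $940.50. Insurer: $243 − $121.50 = $121.50.
Bill 3, $1,752: deductible already satisfied, so member's share is 50% × $1,752 = $876. Member pays $876; OOP now $1,816.50. Insurer: $1,752 − $876 = $876.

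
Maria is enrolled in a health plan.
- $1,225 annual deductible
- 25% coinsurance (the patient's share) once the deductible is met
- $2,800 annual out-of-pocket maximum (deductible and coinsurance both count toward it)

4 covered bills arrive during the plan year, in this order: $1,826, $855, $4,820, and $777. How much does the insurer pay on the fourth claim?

#1 ($1,826): deductible takes $1,225, $601 remains; 25% of $601 = $150.25. Patient owes $1,375.25 (running OOP $1,375.25). Insurer: $1,826 − $1,375.25 = $450.75.
#2 ($855): 25% coinsurance on $855 = $213.75. Patient pays $213.75; OOP now $1,589. Insurer: $855 − $213.75 = $641.25.
#3 ($4,820): deductible already satisfied, so patient's share is 25% × $4,820 = $1,205. Patient owes $1,205 (running OOP $2,794). Insurer: $4,820 − $1,205 = $3,615.
#4 ($777): deductible already satisfied, so patient's share is 25% × $777 = $194.25. OOP would hit $2,988.25 > $2,800, so the cap limits the patient to $2,800 − $2,794 = $6. Insurer: $777 − $6 = $771.

$771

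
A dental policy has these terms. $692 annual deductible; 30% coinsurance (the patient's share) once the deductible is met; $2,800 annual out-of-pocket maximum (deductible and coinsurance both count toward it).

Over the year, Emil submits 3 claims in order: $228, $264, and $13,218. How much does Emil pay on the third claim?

#1 ($228): all of it applies to the deductible. Patient pays $228; OOP now $228.
#2 ($264): all of it applies to the deductible. Patient pays $264; OOP now $492.
#3 ($13,218): deductible takes $200, $13,018 remains; 30% of $13,018 = $3,905.40. Deductible plus coinsurance: $200 + $3,905.40 = $4,105.40. OOP would hit $4,597.40 > $2,800, so the cap limits the patient to $2,800 − $492 = $2,308.

$2,308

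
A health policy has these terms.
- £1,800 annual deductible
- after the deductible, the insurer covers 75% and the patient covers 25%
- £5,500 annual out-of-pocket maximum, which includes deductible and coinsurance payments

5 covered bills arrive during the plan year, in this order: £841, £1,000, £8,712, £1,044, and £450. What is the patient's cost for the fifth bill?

Claim 1 — £841: entire amount goes to the deductible. Patient owes £841 (running OOP £841).
Claim 2 — £1,000: deductible takes £959, £41 remains; coinsurance £41 × 25% = £10.25. Patient owes £969.25 (running OOP £1,810.25).
Claim 3 — £8,712: deductible already satisfied, so patient's share is 25% × £8,712 = £2,178. Cost to patient: £2,178. OOP to date £3,988.25.
Claim 4 — £1,044: deductible met; 25% of £1,044 = £261. Cost to patient: £261. OOP to date £4,249.25.
Claim 5 — £450: deductible met; 25% of £450 = £112.50. Cost to patient: £112.50. OOP to date £4,361.75.

£112.50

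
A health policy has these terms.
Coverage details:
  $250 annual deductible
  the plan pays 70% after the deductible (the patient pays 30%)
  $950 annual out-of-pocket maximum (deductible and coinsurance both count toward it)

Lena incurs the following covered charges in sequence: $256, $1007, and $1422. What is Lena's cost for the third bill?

$396.10

#1 ($256): $250 to deductible, leaving $6; coinsurance $6 × 30% = $1.80. Patient pays $251.80; OOP now $251.80.
#2 ($1007): deductible met; 30% of $1007 = $302.10. Patient pays $302.10; OOP now $553.90.
#3 ($1422): deductible met; 30% of $1422 = $426.60. That would push OOP to $980.50, over the $950 cap, so patient pays $950 − $553.90 = $396.10.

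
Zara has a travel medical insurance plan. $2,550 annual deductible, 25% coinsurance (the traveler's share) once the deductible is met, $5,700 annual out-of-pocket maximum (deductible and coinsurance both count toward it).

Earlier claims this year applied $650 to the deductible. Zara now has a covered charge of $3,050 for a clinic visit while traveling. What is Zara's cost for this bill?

$650 of the $2,550 deductible is already met, leaving $1,900.
The remaining $1,150 (= $3,050 − $1,900) moves to coinsurance.
Traveler's 25% share of $1,150 is $287.50.
That puts the traveler's cost at $1,900 + $287.50 = $2,187.50 before any cap.
Year-to-date out-of-pocket becomes $650 + $2,187.50 = $2,837.50, still under the $5,700 maximum, so no cap applies.

$2,187.50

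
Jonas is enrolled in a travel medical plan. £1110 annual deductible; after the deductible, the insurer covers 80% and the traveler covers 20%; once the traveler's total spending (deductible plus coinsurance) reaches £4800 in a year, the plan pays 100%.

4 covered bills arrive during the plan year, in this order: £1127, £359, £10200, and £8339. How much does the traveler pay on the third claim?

£2040

Bill 1, £1127: £1110 finishes the deductible; £17 goes to coinsurance; coinsurance £17 × 20% = £3.40. Traveler pays £1113.40; OOP now £1113.40.
Bill 2, £359: 20% coinsurance on £359 = £71.80. Cost to traveler: £71.80. OOP to date £1185.20.
Bill 3, £10200: 20% coinsurance on £10200 = £2040. Cost to traveler: £2040. OOP to date £3225.20.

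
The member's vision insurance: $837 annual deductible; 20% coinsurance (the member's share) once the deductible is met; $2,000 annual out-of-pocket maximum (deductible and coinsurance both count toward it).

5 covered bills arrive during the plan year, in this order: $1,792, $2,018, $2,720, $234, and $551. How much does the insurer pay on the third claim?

Bill 1, $1,792: $837 to deductible, leaving $955; member's 20% is $191. Cost to member: $1,028. OOP to date $1,028. Plan pays $1,792 − $1,028 = $764.
Bill 2, $2,018: 20% coinsurance on $2,018 = $403.60. Member pays $403.60; OOP now $1,431.60. Insurer: $2,018 − $403.60 = $1,614.40.
Bill 3, $2,720: 20% coinsurance on $2,720 = $544. Member owes $544 (running OOP $1,975.60). Insurer: $2,720 − $544 = $2,176.

$2,176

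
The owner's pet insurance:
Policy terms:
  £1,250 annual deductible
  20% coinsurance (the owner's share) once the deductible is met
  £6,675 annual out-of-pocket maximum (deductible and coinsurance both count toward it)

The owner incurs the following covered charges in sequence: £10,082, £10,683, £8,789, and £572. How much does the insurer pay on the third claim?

Claim 1 — £10,082: £1,250 finishes the deductible; £8,832 goes to coinsurance; coinsurance £8,832 × 20% = £1,766.40. Owner pays £3,016.40; OOP now £3,016.40. Plan pays £10,082 − £3,016.40 = £7,065.60.
Claim 2 — £10,683: deductible already satisfied, so owner's share is 20% × £10,683 = £2,136.60. Cost to owner: £2,136.60. OOP to date £5,153. Plan pays £10,683 − £2,136.60 = £8,546.40.
Claim 3 — £8,789: deductible met; 20% of £8,789 = £1,757.80. That would push OOP to £6,910.80, over the £6,675 cap, so owner pays £6,675 − £5,153 = £1,522. Insurer: £8,789 − £1,522 = £7,267.

£7,267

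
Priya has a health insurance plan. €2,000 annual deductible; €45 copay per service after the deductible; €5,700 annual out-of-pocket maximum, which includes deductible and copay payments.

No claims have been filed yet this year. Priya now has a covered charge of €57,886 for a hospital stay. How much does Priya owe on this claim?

The full €2,000 deductible is still open; €2,000 of this bill applies to it.
That leaves €57,886 − €2,000 = €55,886 for the copay.
Copay on this service: €45.
Patient responsibility before any cap: €2,000 + €45 = €2,045.
Cumulative spending €0 + €2,045 = €2,045 stays under the €5,700 maximum.

€2,045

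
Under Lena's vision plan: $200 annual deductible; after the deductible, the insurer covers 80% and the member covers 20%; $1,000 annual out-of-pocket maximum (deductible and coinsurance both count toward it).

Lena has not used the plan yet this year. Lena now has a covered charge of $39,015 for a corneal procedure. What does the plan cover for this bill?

The full $200 deductible is still open; $200 of this bill applies to it.
After the $200 deductible portion, $39,015 − $200 = $38,815 is subject to coinsurance.
20% of $38,815 = $7,763 falls to the member.
Member responsibility before any cap: $200 + $7,763 = $7,963.
That would bring total out-of-pocket to $7,963, past the $1,000 cap. The member is capped at $1,000 − $0 = $1,000 on this claim.
The plan picks up $39,015 − $1,000 = $38,015.

$38,015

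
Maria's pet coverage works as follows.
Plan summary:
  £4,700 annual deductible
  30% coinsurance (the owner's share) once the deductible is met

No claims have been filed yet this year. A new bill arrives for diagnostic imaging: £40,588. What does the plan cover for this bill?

£25,121.60

The full £4,700 deductible is still open; £4,700 of this bill applies to it.
After the £4,700 deductible portion, £40,588 − £4,700 = £35,888 is subject to coinsurance.
Owner's 30% share of £35,888 is £10,766.40.
Owner responsibility: £4,700 + £10,766.40 = £15,466.40.
The plan picks up £40,588 − £15,466.40 = £25,121.60.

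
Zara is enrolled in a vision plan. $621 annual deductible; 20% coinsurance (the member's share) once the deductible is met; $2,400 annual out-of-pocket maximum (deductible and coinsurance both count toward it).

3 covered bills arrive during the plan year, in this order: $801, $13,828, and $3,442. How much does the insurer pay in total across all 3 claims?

Claim 1 ($801): $621 finishes the deductible; $180 goes to coinsurance; 20% of $180 = $36. Member pays $657; OOP now $657. Plan pays $801 − $657 = $144.
Claim 2 ($13,828): 20% coinsurance on $13,828 = $2,765.60. OOP would hit $3,422.60 > $2,400, so the cap limits the member to $2,400 − $657 = $1,743. Plan pays $13,828 − $1,743 = $12,085.
Claim 3 ($3,442): deductible already satisfied, so member's share is 20% × $3,442 = $688.40. Adding that to $2,400 gives $3,088.40, past the $2,400 cap; member pays only $2,400 − $2,400 = $0. Insurer: $3,442 − $0 = $3,442.
Insurer total: $144 + $12,085 + $3,442 = $15,671.

$15,671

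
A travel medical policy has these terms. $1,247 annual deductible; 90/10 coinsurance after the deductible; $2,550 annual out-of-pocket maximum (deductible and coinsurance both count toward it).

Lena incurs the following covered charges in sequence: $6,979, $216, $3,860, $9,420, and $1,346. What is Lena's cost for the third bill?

$386

Claim 1 — $6,979: $1,247 to deductible, leaving $5,732; coinsurance $5,732 × 10% = $573.20. Traveler owes $1,820.20 (running OOP $1,820.20).
Claim 2 — $216: 10% coinsurance on $216 = $21.60. Traveler owes $21.60 (running OOP $1,841.80).
Claim 3 — $3,860: 10% coinsurance on $3,860 = $386. Traveler pays $386; OOP now $2,227.80.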